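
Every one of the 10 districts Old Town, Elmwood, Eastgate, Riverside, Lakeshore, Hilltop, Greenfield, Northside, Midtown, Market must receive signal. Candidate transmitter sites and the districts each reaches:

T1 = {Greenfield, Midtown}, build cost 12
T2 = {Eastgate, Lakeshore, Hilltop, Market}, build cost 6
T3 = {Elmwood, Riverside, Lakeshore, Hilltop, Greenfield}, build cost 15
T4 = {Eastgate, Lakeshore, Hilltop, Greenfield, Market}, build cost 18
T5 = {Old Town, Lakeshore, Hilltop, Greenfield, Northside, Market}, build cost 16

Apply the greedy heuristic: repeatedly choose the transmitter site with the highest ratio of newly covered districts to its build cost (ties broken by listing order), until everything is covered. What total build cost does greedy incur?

Pick 1: T2 adds 4 new (Eastgate, Lakeshore, Hilltop, Market) at build cost 6 (ratio 4/6).
Pick 2: T3 adds 3 new (Elmwood, Riverside, Greenfield) at build cost 15 (ratio 3/15).
Pick 3: T5 adds 2 new (Old Town, Northside) at build cost 16 (ratio 2/16).
Pick 4: T1 adds 1 new (Midtown) at build cost 12 (ratio 1/12).
Greedy total build cost: 6 + 15 + 16 + 12 = 49.

49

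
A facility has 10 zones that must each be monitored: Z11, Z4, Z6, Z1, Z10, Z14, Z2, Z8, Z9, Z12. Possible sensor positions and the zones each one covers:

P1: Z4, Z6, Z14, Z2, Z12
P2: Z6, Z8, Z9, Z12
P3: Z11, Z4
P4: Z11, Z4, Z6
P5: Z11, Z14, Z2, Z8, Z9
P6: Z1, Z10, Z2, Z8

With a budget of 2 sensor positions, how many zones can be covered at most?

Choosing P1, P5 covers {Z11, Z4, Z6, Z14, Z2, Z8, Z9, Z12} — 8 zones.
No choice of 2 sensor positions does better; here Z1, Z10 are left uncovered.

8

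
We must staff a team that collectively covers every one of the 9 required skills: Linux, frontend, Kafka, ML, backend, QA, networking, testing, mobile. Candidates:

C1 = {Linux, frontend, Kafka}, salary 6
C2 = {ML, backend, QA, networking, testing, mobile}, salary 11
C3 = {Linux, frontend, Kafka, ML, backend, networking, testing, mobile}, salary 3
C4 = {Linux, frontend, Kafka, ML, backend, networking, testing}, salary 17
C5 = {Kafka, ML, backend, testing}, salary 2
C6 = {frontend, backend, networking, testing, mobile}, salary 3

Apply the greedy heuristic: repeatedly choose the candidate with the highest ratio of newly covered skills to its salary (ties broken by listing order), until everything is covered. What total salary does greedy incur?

14

Pick 1: C3 adds 8 new (Linux, frontend, Kafka, ML, backend, networking, testing, mobile) at salary 3 (ratio 8/3).
Pick 2: C2 adds 1 new (QA) at salary 11 (ratio 1/11).
Greedy total salary: 3 + 11 = 14.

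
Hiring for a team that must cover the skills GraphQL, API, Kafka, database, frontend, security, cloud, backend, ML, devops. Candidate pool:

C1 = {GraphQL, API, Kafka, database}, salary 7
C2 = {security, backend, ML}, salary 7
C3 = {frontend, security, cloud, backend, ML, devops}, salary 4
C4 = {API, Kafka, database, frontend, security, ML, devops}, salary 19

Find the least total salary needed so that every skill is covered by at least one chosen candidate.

C1, C3 cover every skill at salary 7 + 4 = 11.
Any cover uses at least 2 candidates; among all covering selections none totals below 11.

11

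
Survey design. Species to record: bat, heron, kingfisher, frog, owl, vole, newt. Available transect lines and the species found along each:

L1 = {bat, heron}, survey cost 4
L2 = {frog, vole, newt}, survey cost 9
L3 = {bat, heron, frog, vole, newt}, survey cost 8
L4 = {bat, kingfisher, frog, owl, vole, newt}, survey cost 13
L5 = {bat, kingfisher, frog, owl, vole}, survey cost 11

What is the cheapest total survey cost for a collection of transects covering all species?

L1, L4 cover every species at survey cost 4 + 13 = 17.
Any cover uses at least 2 transects; among all covering selections none totals below 17.
Greedy by coverage-per-survey cost would pick L3, L5 for 19 — worse than the optimum 17.

17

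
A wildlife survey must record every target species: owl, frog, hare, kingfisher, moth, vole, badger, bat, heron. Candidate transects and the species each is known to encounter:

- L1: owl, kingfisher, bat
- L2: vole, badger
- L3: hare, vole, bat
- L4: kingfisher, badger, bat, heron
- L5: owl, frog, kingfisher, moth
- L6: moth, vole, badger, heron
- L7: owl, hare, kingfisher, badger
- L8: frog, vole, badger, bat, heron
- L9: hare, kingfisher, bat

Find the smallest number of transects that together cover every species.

L3, L4, L5 together cover {owl, frog, hare, kingfisher, moth, vole, badger, bat, heron} — every species.
No 2 of the 9 transects cover everything (all 36 pairs fall short), so 3 is minimum.

3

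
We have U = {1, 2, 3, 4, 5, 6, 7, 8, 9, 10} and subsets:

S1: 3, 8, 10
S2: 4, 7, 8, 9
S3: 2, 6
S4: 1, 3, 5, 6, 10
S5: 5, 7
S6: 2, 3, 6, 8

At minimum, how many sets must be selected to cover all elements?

S2, S3, S4 together cover {1, 2, 3, 4, 5, 6, 7, 8, 9, 10} — every element.
No 2 of the 6 sets cover everything (all 15 pairs fall short), so 3 is minimum.

3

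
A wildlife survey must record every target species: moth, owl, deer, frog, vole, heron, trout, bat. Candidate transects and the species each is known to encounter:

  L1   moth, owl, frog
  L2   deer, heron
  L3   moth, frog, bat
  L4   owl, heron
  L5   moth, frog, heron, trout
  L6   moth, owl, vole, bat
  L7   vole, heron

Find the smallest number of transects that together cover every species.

3

L2, L5, L6 together cover {moth, owl, deer, frog, vole, heron, trout, bat} — every species.
No 2 of the 7 transects cover everything (all 21 pairs fall short), so 3 is minimum.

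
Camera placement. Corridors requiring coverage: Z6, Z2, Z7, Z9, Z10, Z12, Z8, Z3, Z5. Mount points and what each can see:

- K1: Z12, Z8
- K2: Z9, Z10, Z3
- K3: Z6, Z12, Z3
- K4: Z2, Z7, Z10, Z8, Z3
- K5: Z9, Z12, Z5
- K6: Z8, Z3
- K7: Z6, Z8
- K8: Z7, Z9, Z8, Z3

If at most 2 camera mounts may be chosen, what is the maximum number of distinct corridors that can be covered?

8

Choosing K4, K5 covers {Z2, Z7, Z9, Z10, Z12, Z8, Z3, Z5} — 8 corridors.
No choice of 2 camera mounts does better; here Z6 is left uncovered.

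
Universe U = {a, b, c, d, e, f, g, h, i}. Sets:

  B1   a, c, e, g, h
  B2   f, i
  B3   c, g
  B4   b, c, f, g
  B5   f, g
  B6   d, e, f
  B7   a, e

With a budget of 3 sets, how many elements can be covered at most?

Choosing B1, B2, B4 covers {a, b, c, e, f, g, h, i} — 8 elements.
No choice of 3 sets does better; here d is left uncovered.

8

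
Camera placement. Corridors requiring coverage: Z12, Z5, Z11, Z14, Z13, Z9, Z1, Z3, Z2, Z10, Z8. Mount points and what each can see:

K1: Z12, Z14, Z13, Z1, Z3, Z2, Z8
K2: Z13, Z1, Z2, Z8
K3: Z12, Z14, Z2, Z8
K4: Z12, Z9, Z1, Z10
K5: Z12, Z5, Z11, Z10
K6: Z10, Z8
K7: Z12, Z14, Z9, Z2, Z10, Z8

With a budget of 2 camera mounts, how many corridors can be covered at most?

10

Choosing K1, K5 covers {Z12, Z5, Z11, Z14, Z13, Z1, Z3, Z2, Z10, Z8} — 10 corridors.
No choice of 2 camera mounts does better; here Z9 is left uncovered.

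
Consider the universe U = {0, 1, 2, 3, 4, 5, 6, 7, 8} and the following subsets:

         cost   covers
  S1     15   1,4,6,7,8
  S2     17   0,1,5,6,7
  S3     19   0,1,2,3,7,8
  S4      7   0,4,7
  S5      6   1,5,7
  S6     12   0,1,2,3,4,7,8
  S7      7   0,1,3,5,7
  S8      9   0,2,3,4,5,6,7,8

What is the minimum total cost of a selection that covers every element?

15

S5, S8 cover every element at cost 6 + 9 = 15.
Any cover uses at least 2 sets; among all covering selections none totals below 15.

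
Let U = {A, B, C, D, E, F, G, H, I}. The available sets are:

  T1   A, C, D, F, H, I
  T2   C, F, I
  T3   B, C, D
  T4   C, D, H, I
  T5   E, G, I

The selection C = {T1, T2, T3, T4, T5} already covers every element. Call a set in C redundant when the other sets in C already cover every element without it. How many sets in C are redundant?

2

Drop T1: A uncovered — not redundant.
Drop T2: the rest still cover every element — redundant.
Drop T3: B uncovered — not redundant.
Drop T4: the rest still cover every element — redundant.
Drop T5: E, G uncovered — not redundant.
2 redundant: T2, T4.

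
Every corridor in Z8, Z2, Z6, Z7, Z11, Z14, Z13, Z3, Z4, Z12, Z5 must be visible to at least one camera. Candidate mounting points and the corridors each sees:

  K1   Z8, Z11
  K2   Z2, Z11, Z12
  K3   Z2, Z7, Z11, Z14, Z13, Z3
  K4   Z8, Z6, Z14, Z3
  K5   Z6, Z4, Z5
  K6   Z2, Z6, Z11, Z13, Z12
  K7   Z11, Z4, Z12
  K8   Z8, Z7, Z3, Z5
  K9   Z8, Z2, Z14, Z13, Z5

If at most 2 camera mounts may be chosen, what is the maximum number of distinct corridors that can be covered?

9

Choosing K3, K5 covers {Z2, Z6, Z7, Z11, Z14, Z13, Z3, Z4, Z5} — 9 corridors.
No choice of 2 camera mounts does better; here Z8, Z12 are left uncovered.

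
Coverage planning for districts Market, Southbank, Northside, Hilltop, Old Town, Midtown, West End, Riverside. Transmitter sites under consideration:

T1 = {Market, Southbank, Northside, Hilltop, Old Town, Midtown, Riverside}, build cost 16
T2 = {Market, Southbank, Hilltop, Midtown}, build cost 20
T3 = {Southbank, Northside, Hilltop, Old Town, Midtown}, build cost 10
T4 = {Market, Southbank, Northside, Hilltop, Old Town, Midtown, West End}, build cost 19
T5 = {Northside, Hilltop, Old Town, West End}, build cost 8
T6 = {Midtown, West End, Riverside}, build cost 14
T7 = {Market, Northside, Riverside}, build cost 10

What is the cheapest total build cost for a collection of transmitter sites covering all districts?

24

T1, T5 cover every district at build cost 16 + 8 = 24.
Any cover uses at least 2 transmitter sites; among all covering selections none totals below 24.
Greedy by coverage-per-build cost would pick T3, T7, T5 for 28 — worse than the optimum 24.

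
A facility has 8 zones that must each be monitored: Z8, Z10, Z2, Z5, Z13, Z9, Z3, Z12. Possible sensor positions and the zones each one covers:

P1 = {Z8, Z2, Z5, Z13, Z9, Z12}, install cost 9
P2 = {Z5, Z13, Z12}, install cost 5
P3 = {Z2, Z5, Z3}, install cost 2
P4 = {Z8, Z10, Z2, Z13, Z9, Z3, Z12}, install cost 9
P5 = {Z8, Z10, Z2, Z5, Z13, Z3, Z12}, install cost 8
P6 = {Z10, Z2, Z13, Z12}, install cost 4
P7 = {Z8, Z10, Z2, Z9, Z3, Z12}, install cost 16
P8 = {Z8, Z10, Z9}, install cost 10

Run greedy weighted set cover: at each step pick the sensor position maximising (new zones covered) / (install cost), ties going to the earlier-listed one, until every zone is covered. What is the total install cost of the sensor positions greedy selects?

15

Pick 1: P3 adds 3 new (Z2, Z5, Z3) at install cost 2 (ratio 3/2).
Pick 2: P6 adds 3 new (Z10, Z13, Z12) at install cost 4 (ratio 3/4).
Pick 3: P1 adds 2 new (Z8, Z9) at install cost 9 (ratio 2/9).
Greedy total install cost: 2 + 4 + 9 = 15. (The true optimum is 11, so greedy overshoots here.)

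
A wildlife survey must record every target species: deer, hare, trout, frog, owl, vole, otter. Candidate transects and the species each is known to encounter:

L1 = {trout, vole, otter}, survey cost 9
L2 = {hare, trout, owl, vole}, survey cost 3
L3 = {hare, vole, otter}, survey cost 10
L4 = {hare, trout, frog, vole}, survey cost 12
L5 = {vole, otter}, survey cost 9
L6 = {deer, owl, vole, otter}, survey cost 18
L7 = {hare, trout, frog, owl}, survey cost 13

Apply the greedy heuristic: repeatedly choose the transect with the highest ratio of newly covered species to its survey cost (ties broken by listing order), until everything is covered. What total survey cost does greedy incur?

Pick 1: L2 adds 4 new (hare, trout, owl, vole) at survey cost 3 (ratio 4/3).
Pick 2: L1 adds 1 new (otter) at survey cost 9 (ratio 1/9).
Pick 3: L4 adds 1 new (frog) at survey cost 12 (ratio 1/12).
Pick 4: L6 adds 1 new (deer) at survey cost 18 (ratio 1/18).
Greedy total survey cost: 3 + 9 + 12 + 18 = 42. (The true optimum is 30, so greedy overshoots here.)

42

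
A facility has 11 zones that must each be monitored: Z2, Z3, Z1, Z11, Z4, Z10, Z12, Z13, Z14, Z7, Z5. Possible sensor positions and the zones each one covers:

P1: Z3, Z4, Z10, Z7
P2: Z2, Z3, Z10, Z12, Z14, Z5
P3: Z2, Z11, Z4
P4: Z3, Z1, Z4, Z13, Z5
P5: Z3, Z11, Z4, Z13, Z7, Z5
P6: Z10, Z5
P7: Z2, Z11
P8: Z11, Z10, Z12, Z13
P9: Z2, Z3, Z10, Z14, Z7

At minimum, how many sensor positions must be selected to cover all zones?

3

P2, P4, P5 together cover {Z2, Z3, Z1, Z11, Z4, Z10, Z12, Z13, Z14, Z7, Z5} — every zone.
No 2 of the 9 sensor positions cover everything (all 36 pairs fall short), so 3 is minimum.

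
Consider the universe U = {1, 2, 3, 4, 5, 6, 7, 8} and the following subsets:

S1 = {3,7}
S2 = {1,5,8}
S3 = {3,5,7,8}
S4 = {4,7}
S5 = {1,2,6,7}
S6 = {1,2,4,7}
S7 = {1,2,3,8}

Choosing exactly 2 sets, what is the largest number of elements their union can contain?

Choosing S3, S5 covers {1, 2, 3, 5, 6, 7, 8} — 7 elements.
No choice of 2 sets does better; here 4 is left uncovered.

7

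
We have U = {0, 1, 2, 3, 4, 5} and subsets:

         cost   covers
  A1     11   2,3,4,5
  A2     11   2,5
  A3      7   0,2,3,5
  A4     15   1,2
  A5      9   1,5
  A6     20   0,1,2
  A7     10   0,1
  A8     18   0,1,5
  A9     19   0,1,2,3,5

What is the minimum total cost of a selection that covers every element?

A1, A7 cover every element at cost 11 + 10 = 21.
Any cover uses at least 2 sets; among all covering selections none totals below 21.

21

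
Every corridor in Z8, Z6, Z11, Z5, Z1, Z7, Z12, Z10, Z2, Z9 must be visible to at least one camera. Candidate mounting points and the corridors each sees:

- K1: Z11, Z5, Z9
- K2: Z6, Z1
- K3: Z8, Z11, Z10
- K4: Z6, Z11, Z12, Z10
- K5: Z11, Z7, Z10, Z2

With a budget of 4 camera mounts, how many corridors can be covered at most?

9

Choosing K1, K2, K3, K5 covers {Z8, Z6, Z11, Z5, Z1, Z7, Z10, Z2, Z9} — 9 corridors.
No choice of 4 camera mounts does better; here Z12 is left uncovered.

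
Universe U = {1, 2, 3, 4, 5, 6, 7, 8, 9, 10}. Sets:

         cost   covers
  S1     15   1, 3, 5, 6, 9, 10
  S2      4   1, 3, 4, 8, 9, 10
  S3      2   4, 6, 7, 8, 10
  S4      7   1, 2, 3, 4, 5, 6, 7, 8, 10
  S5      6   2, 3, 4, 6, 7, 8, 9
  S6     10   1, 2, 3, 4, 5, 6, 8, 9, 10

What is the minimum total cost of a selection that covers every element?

11

S2, S4 cover every element at cost 4 + 7 = 11.
Any cover uses at least 2 sets; among all covering selections none totals below 11.
Greedy by coverage-per-cost would pick S3, S2, S4 for 13 — worse than the optimum 11.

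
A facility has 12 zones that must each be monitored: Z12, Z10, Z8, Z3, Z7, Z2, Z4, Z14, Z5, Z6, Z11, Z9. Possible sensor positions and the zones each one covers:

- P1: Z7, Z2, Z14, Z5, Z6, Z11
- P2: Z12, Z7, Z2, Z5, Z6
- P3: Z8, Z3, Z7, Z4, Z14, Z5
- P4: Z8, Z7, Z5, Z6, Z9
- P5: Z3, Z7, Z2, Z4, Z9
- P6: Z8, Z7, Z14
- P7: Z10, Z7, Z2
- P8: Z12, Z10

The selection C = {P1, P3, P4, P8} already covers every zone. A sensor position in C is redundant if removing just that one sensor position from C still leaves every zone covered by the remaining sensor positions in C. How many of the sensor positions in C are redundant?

Drop P1: Z2, Z11 uncovered — not redundant.
Drop P3: Z3, Z4 uncovered — not redundant.
Drop P4: Z9 uncovered — not redundant.
Drop P8: Z12, Z10 uncovered — not redundant.
None of the sensor positions in C is redundant.

0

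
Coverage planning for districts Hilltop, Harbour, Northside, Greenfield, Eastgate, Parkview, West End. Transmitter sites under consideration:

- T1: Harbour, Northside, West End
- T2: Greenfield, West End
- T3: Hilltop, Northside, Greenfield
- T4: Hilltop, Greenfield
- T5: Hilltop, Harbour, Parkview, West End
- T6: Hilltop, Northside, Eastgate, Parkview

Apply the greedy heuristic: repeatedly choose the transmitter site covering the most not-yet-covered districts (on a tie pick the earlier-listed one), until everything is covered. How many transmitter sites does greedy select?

Pick 1: T5 covers 4 new districts (Hilltop, Harbour, Parkview, West End).
Pick 2: T3 covers 2 new districts (Northside, Greenfield).
Pick 3: T6 covers 1 new districts (Eastgate).
Greedy uses 3 transmitter sites.

3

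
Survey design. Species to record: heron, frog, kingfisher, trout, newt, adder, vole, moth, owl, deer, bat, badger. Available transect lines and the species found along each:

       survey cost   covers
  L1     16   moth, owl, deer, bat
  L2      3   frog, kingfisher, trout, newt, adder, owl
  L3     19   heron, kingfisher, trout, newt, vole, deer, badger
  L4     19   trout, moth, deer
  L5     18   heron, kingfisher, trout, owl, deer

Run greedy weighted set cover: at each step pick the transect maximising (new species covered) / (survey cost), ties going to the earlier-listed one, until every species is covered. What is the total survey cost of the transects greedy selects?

Pick 1: L2 adds 6 new (frog, kingfisher, trout, newt, adder, owl) at survey cost 3 (ratio 6/3).
Pick 2: L3 adds 4 new (heron, vole, deer, badger) at survey cost 19 (ratio 4/19).
Pick 3: L1 adds 2 new (moth, bat) at survey cost 16 (ratio 2/16).
Greedy total survey cost: 3 + 19 + 16 = 38.

38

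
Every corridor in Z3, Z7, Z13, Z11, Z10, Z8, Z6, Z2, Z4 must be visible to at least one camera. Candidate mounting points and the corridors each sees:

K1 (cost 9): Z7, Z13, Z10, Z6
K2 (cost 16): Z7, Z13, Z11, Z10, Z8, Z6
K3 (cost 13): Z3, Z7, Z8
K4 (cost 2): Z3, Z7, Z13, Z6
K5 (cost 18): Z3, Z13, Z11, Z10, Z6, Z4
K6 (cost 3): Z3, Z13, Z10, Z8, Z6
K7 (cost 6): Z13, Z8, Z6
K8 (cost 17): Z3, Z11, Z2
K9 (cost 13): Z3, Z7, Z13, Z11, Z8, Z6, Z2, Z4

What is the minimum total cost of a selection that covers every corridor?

16

K6, K9 cover every corridor at cost 3 + 13 = 16.
Any cover uses at least 2 camera mounts; among all covering selections none totals below 16.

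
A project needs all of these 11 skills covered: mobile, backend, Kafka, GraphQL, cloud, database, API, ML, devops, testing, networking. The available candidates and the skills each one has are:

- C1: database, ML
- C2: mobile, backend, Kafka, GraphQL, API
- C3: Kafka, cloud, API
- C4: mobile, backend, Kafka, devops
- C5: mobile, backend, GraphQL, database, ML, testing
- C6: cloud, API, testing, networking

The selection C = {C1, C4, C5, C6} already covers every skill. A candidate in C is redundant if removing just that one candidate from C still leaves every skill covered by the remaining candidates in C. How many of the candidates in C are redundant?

1

Drop C1: the rest still cover every skill — redundant.
Drop C4: Kafka, devops uncovered — not redundant.
Drop C5: GraphQL uncovered — not redundant.
Drop C6: cloud, API, networking uncovered — not redundant.
1 redundant: C1.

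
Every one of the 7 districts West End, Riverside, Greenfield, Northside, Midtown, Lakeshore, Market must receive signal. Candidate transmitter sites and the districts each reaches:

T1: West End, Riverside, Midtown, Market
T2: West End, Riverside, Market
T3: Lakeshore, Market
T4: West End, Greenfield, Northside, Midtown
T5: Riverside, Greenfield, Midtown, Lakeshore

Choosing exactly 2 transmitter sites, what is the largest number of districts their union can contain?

6

Choosing T1, T4 covers {West End, Riverside, Greenfield, Northside, Midtown, Market} — 6 districts.
No choice of 2 transmitter sites does better; here Lakeshore is left uncovered.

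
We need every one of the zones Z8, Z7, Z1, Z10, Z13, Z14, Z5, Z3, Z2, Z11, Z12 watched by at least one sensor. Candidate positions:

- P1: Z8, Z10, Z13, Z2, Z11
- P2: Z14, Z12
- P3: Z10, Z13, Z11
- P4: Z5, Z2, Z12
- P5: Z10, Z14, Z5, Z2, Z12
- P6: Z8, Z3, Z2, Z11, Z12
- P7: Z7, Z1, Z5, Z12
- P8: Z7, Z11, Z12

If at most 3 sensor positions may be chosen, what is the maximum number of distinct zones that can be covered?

10

Choosing P1, P2, P7 covers {Z8, Z7, Z1, Z10, Z13, Z14, Z5, Z2, Z11, Z12} — 10 zones.
No choice of 3 sensor positions does better; here Z3 is left uncovered.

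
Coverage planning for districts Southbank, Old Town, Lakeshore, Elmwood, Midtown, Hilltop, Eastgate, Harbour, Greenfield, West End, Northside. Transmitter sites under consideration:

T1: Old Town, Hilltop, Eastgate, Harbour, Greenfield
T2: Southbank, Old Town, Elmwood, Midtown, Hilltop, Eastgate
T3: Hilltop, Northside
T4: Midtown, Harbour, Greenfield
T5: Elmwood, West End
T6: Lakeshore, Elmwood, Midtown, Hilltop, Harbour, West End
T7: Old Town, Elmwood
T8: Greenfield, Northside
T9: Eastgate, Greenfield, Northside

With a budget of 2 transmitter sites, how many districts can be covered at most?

9

Choosing T1, T6 covers {Old Town, Lakeshore, Elmwood, Midtown, Hilltop, Eastgate, Harbour, Greenfield, West End} — 9 districts.
No choice of 2 transmitter sites does better; here Southbank, Northside are left uncovered.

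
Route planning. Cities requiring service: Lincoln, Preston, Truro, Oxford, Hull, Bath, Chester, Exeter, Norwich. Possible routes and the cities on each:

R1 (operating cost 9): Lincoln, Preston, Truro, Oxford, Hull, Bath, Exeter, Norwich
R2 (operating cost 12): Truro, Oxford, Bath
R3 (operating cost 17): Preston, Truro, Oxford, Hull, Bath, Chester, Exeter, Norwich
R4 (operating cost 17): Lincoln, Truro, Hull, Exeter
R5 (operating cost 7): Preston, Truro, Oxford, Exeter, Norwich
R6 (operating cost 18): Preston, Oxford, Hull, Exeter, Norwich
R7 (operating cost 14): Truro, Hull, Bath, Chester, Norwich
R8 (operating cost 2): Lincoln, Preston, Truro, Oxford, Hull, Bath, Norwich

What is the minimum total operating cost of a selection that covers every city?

19

R3, R8 cover every city at operating cost 17 + 2 = 19.
Any cover uses at least 2 routes; among all covering selections none totals below 19.
Greedy by coverage-per-operating cost would pick R8, R5, R7 for 23 — worse than the optimum 19.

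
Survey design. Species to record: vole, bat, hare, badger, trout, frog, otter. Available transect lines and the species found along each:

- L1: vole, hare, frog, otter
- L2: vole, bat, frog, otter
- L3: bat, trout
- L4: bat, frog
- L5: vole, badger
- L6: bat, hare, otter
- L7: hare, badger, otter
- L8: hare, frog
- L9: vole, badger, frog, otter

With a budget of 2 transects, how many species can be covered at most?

Choosing L1, L3 covers {vole, bat, hare, trout, frog, otter} — 6 species.
No choice of 2 transects does better; here badger is left uncovered.

6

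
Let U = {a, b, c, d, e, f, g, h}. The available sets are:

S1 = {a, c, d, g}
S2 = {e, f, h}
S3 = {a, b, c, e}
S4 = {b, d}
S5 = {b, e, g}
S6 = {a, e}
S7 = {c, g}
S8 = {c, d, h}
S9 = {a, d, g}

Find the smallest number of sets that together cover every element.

3

S1, S2, S3 together cover {a, b, c, d, e, f, g, h} — every element.
No 2 of the 9 sets cover everything (all 36 pairs fall short), so 3 is minimum.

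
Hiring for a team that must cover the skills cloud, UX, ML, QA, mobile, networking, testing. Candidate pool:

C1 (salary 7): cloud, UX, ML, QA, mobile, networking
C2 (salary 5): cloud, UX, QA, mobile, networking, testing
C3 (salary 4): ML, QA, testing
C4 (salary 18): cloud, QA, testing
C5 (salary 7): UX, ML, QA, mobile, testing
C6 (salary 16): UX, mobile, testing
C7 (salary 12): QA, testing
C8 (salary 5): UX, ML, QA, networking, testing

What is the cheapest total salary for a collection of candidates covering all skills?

9

C2, C3 cover every skill at salary 5 + 4 = 9.
Any cover uses at least 2 candidates; among all covering selections none totals below 9.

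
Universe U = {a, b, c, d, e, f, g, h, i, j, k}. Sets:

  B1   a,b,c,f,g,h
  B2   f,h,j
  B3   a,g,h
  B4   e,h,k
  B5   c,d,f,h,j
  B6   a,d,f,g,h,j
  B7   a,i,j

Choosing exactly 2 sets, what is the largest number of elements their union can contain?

8

Choosing B1, B4 covers {a, b, c, e, f, g, h, k} — 8 elements.
No choice of 2 sets does better; here d, i, j are left uncovered.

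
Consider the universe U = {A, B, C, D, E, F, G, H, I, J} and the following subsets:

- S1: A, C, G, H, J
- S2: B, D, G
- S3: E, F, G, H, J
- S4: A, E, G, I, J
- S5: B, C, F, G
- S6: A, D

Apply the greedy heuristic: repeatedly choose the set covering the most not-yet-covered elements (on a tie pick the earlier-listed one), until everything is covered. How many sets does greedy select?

4

Pick 1: S1 covers 5 new elements (A, C, G, H, J).
Pick 2: S2 covers 2 new elements (B, D).
Pick 3: S3 covers 2 new elements (E, F).
Pick 4: S4 covers 1 new elements (I).
Greedy uses 4 sets.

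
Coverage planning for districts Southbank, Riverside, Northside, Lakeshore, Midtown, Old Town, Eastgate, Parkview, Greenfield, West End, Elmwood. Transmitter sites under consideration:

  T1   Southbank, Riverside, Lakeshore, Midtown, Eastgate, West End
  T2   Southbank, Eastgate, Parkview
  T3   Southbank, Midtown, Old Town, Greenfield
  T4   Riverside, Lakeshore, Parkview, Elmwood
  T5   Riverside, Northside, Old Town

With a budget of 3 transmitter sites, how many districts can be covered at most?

Choosing T1, T3, T4 covers {Southbank, Riverside, Lakeshore, Midtown, Old Town, Eastgate, Parkview, Greenfield, West End, Elmwood} — 10 districts.
No choice of 3 transmitter sites does better; here Northside is left uncovered.

10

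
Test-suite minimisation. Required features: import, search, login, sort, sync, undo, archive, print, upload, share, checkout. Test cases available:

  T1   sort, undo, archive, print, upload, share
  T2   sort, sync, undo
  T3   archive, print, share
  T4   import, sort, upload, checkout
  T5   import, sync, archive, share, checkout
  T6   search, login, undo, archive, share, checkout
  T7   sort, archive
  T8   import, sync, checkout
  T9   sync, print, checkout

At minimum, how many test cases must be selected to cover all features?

T1, T5, T6 together cover {import, search, login, sort, sync, undo, archive, print, upload, share, checkout} — every feature.
No 2 of the 9 test cases cover everything (all 36 pairs fall short), so 3 is minimum.

3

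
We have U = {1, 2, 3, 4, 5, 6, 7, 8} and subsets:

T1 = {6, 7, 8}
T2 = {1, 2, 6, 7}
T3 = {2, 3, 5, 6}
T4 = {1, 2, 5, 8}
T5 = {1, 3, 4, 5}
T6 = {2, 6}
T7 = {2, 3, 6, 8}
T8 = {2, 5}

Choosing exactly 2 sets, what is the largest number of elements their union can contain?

Choosing T1, T5 covers {1, 3, 4, 5, 6, 7, 8} — 7 elements.
No choice of 2 sets does better; here 2 is left uncovered.

7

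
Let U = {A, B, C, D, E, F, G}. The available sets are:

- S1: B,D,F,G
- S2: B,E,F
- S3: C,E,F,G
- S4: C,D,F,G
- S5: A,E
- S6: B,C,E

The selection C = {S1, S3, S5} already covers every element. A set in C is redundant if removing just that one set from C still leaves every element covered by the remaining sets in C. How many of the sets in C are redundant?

Drop S1: B, D uncovered — not redundant.
Drop S3: C uncovered — not redundant.
Drop S5: A uncovered — not redundant.
None of the sets in C is redundant.

0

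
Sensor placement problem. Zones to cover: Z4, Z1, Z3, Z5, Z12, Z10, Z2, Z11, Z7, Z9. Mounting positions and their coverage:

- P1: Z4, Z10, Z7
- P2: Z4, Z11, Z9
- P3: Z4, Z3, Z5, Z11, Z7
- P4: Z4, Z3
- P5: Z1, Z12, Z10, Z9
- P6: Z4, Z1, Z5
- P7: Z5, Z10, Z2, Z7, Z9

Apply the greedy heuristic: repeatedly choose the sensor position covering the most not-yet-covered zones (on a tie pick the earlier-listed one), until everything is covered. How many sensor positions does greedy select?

3

Pick 1: P3 covers 5 new zones (Z4, Z3, Z5, Z11, Z7).
Pick 2: P5 covers 4 new zones (Z1, Z12, Z10, Z9).
Pick 3: P7 covers 1 new zones (Z2).
Greedy uses 3 sensor positions.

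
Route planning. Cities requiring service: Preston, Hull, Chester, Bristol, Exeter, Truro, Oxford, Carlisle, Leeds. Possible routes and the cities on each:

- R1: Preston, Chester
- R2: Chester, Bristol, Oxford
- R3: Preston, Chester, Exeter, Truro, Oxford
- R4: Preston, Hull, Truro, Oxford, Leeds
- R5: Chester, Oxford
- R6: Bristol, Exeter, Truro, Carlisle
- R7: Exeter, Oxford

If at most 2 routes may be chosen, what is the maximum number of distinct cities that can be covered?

8

Choosing R4, R6 covers {Preston, Hull, Bristol, Exeter, Truro, Oxford, Carlisle, Leeds} — 8 cities.
No choice of 2 routes does better; here Chester is left uncovered.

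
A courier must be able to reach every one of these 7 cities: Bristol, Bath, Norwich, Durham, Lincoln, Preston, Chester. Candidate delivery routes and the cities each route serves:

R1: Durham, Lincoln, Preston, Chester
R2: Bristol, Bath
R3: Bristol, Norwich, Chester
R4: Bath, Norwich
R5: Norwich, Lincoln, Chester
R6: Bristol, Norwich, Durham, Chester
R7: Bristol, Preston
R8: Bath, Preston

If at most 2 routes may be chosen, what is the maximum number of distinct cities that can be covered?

Choosing R1, R2 covers {Bristol, Bath, Durham, Lincoln, Preston, Chester} — 6 cities.
No choice of 2 routes does better; here Norwich is left uncovered.

6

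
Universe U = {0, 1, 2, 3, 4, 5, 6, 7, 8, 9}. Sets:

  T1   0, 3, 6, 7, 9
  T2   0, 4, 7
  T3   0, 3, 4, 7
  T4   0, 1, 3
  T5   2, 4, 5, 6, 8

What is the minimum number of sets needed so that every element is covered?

3

T1, T4, T5 together cover {0, 1, 2, 3, 4, 5, 6, 7, 8, 9} — every element.
No 2 of the 5 sets cover everything (all 10 pairs fall short), so 3 is minimum.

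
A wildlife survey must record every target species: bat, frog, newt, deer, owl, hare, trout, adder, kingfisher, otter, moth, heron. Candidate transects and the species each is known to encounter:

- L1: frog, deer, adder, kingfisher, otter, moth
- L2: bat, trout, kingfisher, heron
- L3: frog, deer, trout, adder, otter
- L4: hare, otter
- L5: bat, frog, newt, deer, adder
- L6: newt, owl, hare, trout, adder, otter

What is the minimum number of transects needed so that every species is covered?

3

L1, L2, L6 together cover {bat, frog, newt, deer, owl, hare, trout, adder, kingfisher, otter, moth, heron} — every species.
No 2 of the 6 transects cover everything (all 15 pairs fall short), so 3 is minimum.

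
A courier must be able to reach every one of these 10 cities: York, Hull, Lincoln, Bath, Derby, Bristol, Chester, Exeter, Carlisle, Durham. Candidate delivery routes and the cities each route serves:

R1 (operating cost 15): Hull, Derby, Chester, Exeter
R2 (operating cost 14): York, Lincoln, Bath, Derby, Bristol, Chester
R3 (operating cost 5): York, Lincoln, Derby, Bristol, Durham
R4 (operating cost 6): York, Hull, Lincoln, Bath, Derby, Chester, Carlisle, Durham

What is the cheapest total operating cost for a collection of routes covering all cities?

R1, R3, R4 cover every city at operating cost 15 + 5 + 6 = 26.
Any cover uses at least 3 routes; among all covering selections none totals below 26.

26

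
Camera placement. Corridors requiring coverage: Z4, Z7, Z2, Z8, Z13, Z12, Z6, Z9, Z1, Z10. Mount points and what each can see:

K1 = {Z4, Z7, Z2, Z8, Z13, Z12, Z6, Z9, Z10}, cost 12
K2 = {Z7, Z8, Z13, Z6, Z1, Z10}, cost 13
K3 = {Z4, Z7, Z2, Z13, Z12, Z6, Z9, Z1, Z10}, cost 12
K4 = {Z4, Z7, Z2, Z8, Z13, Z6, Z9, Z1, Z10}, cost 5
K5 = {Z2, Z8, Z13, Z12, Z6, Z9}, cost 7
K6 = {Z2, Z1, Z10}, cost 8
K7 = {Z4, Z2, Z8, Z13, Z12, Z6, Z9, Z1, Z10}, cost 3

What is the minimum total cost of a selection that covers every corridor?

K4, K7 cover every corridor at cost 5 + 3 = 8.
Any cover uses at least 2 camera mounts; among all covering selections none totals below 8.

8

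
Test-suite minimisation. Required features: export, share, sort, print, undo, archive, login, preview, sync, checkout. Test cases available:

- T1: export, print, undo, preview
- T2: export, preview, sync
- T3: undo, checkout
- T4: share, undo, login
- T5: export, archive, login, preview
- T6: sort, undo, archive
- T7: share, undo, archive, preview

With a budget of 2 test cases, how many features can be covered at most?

6

Choosing T1, T4 covers {export, share, print, undo, login, preview} — 6 features.
No choice of 2 test cases does better; here sort, archive, sync, checkout are left uncovered.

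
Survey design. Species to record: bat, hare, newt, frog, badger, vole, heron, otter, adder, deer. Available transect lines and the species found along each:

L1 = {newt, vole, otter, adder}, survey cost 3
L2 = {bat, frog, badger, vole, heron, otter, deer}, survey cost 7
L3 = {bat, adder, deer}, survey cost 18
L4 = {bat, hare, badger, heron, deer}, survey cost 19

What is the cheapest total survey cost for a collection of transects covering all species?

29

L1, L2, L4 cover every species at survey cost 3 + 7 + 19 = 29.
Any cover uses at least 3 transects; among all covering selections none totals below 29.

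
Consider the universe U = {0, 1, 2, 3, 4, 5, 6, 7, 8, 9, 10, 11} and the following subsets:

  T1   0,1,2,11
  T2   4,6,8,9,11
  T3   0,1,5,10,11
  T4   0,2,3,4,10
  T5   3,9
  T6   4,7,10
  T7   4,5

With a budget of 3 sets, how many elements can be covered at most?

Choosing T2, T3, T4 covers {0, 1, 2, 3, 4, 5, 6, 8, 9, 10, 11} — 11 elements.
No choice of 3 sets does better; here 7 is left uncovered.

11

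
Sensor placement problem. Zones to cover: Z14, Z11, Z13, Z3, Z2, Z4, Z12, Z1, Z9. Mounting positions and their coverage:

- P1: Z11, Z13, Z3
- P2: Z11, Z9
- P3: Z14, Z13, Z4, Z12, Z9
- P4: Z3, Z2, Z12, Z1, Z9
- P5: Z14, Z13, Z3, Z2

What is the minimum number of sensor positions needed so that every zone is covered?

P1, P3, P4 together cover {Z14, Z11, Z13, Z3, Z2, Z4, Z12, Z1, Z9} — every zone.
No 2 of the 5 sensor positions cover everything (all 10 pairs fall short), so 3 is minimum.

3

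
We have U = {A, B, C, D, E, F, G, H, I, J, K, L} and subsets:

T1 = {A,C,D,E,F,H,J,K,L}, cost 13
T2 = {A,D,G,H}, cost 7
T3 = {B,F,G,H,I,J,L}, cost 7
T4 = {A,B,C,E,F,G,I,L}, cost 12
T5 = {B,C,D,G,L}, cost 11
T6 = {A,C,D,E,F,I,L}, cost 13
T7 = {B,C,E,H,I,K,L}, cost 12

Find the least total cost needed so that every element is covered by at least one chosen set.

20

T1, T3 cover every element at cost 13 + 7 = 20.
Any cover uses at least 2 sets; among all covering selections none totals below 20.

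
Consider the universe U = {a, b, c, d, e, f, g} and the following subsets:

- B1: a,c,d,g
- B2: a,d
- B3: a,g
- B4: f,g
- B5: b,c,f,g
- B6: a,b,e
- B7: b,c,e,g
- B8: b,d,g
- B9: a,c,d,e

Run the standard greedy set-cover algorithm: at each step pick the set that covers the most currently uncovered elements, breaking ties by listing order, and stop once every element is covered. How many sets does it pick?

3

Pick 1: B1 covers 4 new elements (a, c, d, g).
Pick 2: B5 covers 2 new elements (b, f).
Pick 3: B6 covers 1 new elements (e).
Greedy uses 3 sets. (The true minimum is 2.)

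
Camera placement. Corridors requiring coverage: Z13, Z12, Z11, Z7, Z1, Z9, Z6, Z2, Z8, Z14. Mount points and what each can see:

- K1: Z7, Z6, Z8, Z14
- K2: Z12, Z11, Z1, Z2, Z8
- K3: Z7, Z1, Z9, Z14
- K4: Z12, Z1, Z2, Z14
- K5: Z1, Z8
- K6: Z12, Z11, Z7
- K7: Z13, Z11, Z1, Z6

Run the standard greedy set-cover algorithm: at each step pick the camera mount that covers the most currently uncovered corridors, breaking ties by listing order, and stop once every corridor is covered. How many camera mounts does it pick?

Pick 1: K2 covers 5 new corridors (Z12, Z11, Z1, Z2, Z8).
Pick 2: K1 covers 3 new corridors (Z7, Z6, Z14).
Pick 3: K3 covers 1 new corridors (Z9).
Pick 4: K7 covers 1 new corridors (Z13).
Greedy uses 4 camera mounts. (The true minimum is 3.)

4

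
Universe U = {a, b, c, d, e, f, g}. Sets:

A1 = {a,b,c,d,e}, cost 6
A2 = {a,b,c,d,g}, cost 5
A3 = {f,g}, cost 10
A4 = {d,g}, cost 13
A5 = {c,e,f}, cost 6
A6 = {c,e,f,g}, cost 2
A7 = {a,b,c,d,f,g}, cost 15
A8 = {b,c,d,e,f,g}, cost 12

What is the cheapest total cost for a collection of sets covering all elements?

A2, A6 cover every element at cost 5 + 2 = 7.
Any cover uses at least 2 sets; among all covering selections none totals below 7.

7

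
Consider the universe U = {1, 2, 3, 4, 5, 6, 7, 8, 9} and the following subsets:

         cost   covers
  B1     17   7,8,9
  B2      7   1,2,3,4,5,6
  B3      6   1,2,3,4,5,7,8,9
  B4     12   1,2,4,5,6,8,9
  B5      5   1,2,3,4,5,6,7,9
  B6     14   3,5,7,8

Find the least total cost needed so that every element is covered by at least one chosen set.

11

B3, B5 cover every element at cost 6 + 5 = 11.
Any cover uses at least 2 sets; among all covering selections none totals below 11.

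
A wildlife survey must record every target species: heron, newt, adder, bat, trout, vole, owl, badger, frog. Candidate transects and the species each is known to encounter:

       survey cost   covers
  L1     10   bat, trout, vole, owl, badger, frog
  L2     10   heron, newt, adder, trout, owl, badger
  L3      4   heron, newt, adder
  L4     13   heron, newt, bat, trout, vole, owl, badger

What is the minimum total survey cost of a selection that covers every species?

14

L1, L3 cover every species at survey cost 10 + 4 = 14.
Any cover uses at least 2 transects; among all covering selections none totals below 14.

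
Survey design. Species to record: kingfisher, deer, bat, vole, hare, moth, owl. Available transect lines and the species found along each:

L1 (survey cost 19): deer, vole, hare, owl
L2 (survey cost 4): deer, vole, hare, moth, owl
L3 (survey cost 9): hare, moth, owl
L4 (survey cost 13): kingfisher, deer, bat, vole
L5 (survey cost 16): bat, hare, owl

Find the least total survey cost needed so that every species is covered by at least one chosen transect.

17

L2, L4 cover every species at survey cost 4 + 13 = 17.
Any cover uses at least 2 transects; among all covering selections none totals below 17.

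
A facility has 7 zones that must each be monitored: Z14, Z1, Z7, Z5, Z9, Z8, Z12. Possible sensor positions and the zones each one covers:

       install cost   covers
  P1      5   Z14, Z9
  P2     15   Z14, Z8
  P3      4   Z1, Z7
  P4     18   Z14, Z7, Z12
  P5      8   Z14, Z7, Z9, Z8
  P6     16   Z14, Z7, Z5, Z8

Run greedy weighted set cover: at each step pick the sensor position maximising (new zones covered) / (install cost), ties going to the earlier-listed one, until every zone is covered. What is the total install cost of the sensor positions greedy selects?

Pick 1: P3 adds 2 new (Z1, Z7) at install cost 4 (ratio 2/4).
Pick 2: P1 adds 2 new (Z14, Z9) at install cost 5 (ratio 2/5).
Pick 3: P5 adds 1 new (Z8) at install cost 8 (ratio 1/8).
Pick 4: P6 adds 1 new (Z5) at install cost 16 (ratio 1/16).
Pick 5: P4 adds 1 new (Z12) at install cost 18 (ratio 1/18).
Greedy total install cost: 4 + 5 + 8 + 16 + 18 = 51. (The true optimum is 43, so greedy overshoots here.)

51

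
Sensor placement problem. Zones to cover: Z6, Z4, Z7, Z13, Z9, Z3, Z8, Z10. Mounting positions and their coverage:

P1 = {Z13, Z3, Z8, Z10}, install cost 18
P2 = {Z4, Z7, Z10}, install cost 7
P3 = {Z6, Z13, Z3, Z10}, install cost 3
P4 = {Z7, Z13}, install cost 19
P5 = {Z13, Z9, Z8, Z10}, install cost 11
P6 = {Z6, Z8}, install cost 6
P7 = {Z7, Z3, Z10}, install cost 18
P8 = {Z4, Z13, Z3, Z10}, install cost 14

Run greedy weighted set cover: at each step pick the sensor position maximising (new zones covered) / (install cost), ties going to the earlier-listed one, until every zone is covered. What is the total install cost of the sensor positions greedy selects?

Pick 1: P3 adds 4 new (Z6, Z13, Z3, Z10) at install cost 3 (ratio 4/3).
Pick 2: P2 adds 2 new (Z4, Z7) at install cost 7 (ratio 2/7).
Pick 3: P5 adds 2 new (Z9, Z8) at install cost 11 (ratio 2/11).
Greedy total install cost: 3 + 7 + 11 = 21.

21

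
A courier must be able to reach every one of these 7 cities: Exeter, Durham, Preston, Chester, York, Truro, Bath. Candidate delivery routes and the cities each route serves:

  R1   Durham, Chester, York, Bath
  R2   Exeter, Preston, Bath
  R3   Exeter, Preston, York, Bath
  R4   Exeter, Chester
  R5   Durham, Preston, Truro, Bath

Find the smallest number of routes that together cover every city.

3

R1, R2, R5 together cover {Exeter, Durham, Preston, Chester, York, Truro, Bath} — every city.
No 2 of the 5 routes cover everything (all 10 pairs fall short), so 3 is minimum.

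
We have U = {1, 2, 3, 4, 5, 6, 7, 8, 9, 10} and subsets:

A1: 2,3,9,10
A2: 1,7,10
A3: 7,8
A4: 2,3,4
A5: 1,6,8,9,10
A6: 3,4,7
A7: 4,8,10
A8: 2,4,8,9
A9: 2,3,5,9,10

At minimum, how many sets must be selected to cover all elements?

A5, A6, A9 together cover {1, 2, 3, 4, 5, 6, 7, 8, 9, 10} — every element.
No 2 of the 9 sets cover everything (all 36 pairs fall short), so 3 is minimum.
Greedy (largest uncovered first) would take A5, A4, A2, A9 — 4 sets — but 3 suffice.

3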